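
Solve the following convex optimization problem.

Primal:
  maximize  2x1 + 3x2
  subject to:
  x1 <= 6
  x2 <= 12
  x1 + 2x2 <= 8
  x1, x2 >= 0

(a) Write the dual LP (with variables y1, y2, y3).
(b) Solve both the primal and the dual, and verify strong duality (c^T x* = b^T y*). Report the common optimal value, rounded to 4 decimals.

The standard primal-dual pair for 'max c^T x s.t. A x <= b, x >= 0' is:
  Dual:  min b^T y  s.t.  A^T y >= c,  y >= 0.

So the dual LP is:
  minimize  6y1 + 12y2 + 8y3
  subject to:
    y1 + y3 >= 2
    y2 + 2y3 >= 3
    y1, y2, y3 >= 0

Solving the primal: x* = (6, 1).
  primal value c^T x* = 15.
Solving the dual: y* = (0.5, 0, 1.5).
  dual value b^T y* = 15.
Strong duality: c^T x* = b^T y*. Confirmed.

15


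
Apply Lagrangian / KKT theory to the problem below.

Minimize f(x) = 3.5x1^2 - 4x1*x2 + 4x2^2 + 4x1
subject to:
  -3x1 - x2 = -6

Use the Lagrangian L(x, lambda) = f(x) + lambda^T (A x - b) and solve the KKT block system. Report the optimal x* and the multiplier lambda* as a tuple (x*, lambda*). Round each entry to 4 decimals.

Form the Lagrangian:
  L(x, lambda) = (1/2) x^T Q x + c^T x + lambda^T (A x - b)
Stationarity (grad_x L = 0): Q x + c + A^T lambda = 0.
Primal feasibility: A x = b.

This gives the KKT block system:
  [ Q   A^T ] [ x     ]   [-c ]
  [ A    0  ] [ lambda ] = [ b ]

Solving the linear system:
  x*      = (1.5922, 1.2233)
  lambda* = (3.4175)
  f(x*)   = 13.4369

x* = (1.5922, 1.2233), lambda* = (3.4175)


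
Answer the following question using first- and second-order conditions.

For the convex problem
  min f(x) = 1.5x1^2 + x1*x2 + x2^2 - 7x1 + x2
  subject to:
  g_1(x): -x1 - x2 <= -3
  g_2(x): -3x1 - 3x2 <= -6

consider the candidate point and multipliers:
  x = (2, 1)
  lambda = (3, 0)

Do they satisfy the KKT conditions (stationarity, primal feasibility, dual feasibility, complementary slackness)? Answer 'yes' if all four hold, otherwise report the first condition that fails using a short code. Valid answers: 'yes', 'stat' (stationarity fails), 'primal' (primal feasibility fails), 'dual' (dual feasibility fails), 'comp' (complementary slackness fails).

Gradient of f: grad f(x) = Q x + c = (0, 5)
Constraint values g_i(x) = a_i^T x - b_i:
  g_1((2, 1)) = 0
  g_2((2, 1)) = -3
Stationarity residual: grad f(x) + sum_i lambda_i a_i = (-3, 2)
  -> stationarity FAILS
Primal feasibility (all g_i <= 0): OK
Dual feasibility (all lambda_i >= 0): OK
Complementary slackness (lambda_i * g_i(x) = 0 for all i): OK

Verdict: the first failing condition is stationarity -> stat.

stat


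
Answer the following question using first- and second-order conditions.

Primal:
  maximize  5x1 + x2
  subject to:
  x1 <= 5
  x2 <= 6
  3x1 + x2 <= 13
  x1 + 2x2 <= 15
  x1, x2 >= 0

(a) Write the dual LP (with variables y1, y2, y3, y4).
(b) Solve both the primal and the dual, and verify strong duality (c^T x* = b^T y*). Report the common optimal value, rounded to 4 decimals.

The standard primal-dual pair for 'max c^T x s.t. A x <= b, x >= 0' is:
  Dual:  min b^T y  s.t.  A^T y >= c,  y >= 0.

So the dual LP is:
  minimize  5y1 + 6y2 + 13y3 + 15y4
  subject to:
    y1 + 3y3 + y4 >= 5
    y2 + y3 + 2y4 >= 1
    y1, y2, y3, y4 >= 0

Solving the primal: x* = (4.3333, 0).
  primal value c^T x* = 21.6667.
Solving the dual: y* = (0, 0, 1.6667, 0).
  dual value b^T y* = 21.6667.
Strong duality: c^T x* = b^T y*. Confirmed.

21.6667


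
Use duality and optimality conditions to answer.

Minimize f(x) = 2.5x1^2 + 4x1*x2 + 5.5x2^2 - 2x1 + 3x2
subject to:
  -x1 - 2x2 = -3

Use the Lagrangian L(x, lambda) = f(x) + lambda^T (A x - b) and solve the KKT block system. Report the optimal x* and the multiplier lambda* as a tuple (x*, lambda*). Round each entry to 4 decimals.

Form the Lagrangian:
  L(x, lambda) = (1/2) x^T Q x + c^T x + lambda^T (A x - b)
Stationarity (grad_x L = 0): Q x + c + A^T lambda = 0.
Primal feasibility: A x = b.

This gives the KKT block system:
  [ Q   A^T ] [ x     ]   [-c ]
  [ A    0  ] [ lambda ] = [ b ]

Solving the linear system:
  x*      = (1.5333, 0.7333)
  lambda* = (8.6)
  f(x*)   = 12.4667

x* = (1.5333, 0.7333), lambda* = (8.6)


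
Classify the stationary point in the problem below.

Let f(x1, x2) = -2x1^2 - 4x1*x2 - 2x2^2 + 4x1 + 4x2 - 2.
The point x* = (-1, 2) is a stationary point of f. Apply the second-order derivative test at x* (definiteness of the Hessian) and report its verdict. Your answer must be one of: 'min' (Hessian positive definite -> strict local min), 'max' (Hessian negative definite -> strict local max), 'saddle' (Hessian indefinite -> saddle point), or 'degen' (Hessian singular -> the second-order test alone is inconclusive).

Compute the Hessian H = grad^2 f:
  H = [[-4, -4], [-4, -4]]
Verify stationarity: grad f(x*) = H x* + g = (0, 0).
Eigenvalues of H: -8, 0.
H has a zero eigenvalue (singular; negative semidefinite but not definite), so H is neither positive definite, negative definite, nor indefinite. The second-order test alone is inconclusive -> degen.
(Indeed, f is constant along the null direction of H through x*, so x* is not a strict local extremum.)

degen


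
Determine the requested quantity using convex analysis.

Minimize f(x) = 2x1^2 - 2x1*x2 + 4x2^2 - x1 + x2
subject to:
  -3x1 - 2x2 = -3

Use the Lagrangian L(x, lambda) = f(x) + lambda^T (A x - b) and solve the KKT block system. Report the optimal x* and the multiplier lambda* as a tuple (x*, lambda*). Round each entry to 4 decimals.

Form the Lagrangian:
  L(x, lambda) = (1/2) x^T Q x + c^T x + lambda^T (A x - b)
Stationarity (grad_x L = 0): Q x + c + A^T lambda = 0.
Primal feasibility: A x = b.

This gives the KKT block system:
  [ Q   A^T ] [ x     ]   [-c ]
  [ A    0  ] [ lambda ] = [ b ]

Solving the linear system:
  x*      = (0.8393, 0.2411)
  lambda* = (0.625)
  f(x*)   = 0.6384

x* = (0.8393, 0.2411), lambda* = (0.625)


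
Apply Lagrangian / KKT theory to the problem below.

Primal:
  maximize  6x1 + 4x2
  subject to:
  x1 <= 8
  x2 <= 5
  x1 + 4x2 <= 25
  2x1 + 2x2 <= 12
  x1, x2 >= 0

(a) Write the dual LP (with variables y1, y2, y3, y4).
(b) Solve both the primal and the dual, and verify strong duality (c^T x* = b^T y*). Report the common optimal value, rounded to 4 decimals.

The standard primal-dual pair for 'max c^T x s.t. A x <= b, x >= 0' is:
  Dual:  min b^T y  s.t.  A^T y >= c,  y >= 0.

So the dual LP is:
  minimize  8y1 + 5y2 + 25y3 + 12y4
  subject to:
    y1 + y3 + 2y4 >= 6
    y2 + 4y3 + 2y4 >= 4
    y1, y2, y3, y4 >= 0

Solving the primal: x* = (6, 0).
  primal value c^T x* = 36.
Solving the dual: y* = (0, 0, 0, 3).
  dual value b^T y* = 36.
Strong duality: c^T x* = b^T y*. Confirmed.

36


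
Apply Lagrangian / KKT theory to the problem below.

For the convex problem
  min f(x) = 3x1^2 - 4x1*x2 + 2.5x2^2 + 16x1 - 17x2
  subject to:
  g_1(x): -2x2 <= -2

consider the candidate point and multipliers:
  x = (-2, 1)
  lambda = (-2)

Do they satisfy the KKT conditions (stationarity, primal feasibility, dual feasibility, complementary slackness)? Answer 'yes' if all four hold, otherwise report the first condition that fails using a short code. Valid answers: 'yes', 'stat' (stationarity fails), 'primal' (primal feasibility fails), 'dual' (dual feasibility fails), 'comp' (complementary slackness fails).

Gradient of f: grad f(x) = Q x + c = (0, -4)
Constraint values g_i(x) = a_i^T x - b_i:
  g_1((-2, 1)) = 0
Stationarity residual: grad f(x) + sum_i lambda_i a_i = (0, 0)
  -> stationarity OK
Primal feasibility (all g_i <= 0): OK
Dual feasibility (all lambda_i >= 0): FAILS
Complementary slackness (lambda_i * g_i(x) = 0 for all i): OK

Verdict: the first failing condition is dual_feasibility -> dual.

dual


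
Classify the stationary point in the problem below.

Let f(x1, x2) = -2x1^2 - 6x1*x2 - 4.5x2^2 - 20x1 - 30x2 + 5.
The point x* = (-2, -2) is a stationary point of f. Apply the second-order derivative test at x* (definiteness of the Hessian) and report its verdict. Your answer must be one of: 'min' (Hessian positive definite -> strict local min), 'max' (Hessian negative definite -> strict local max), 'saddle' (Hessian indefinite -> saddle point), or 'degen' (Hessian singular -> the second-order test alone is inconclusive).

Compute the Hessian H = grad^2 f:
  H = [[-4, -6], [-6, -9]]
Verify stationarity: grad f(x*) = H x* + g = (0, 0).
Eigenvalues of H: -13, 0.
H has a zero eigenvalue (singular; negative semidefinite but not definite), so H is neither positive definite, negative definite, nor indefinite. The second-order test alone is inconclusive -> degen.
(Indeed, f is constant along the null direction of H through x*, so x* is not a strict local extremum.)

degen


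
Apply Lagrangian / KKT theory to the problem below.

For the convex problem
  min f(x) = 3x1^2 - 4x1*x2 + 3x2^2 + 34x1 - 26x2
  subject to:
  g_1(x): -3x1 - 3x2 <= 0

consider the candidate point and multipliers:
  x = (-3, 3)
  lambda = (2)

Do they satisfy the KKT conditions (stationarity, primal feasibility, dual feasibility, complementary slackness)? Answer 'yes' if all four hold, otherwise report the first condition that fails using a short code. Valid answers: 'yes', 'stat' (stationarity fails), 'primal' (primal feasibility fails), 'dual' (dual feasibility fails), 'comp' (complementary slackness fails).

Gradient of f: grad f(x) = Q x + c = (4, 4)
Constraint values g_i(x) = a_i^T x - b_i:
  g_1((-3, 3)) = 0
Stationarity residual: grad f(x) + sum_i lambda_i a_i = (-2, -2)
  -> stationarity FAILS
Primal feasibility (all g_i <= 0): OK
Dual feasibility (all lambda_i >= 0): OK
Complementary slackness (lambda_i * g_i(x) = 0 for all i): OK

Verdict: the first failing condition is stationarity -> stat.

stat


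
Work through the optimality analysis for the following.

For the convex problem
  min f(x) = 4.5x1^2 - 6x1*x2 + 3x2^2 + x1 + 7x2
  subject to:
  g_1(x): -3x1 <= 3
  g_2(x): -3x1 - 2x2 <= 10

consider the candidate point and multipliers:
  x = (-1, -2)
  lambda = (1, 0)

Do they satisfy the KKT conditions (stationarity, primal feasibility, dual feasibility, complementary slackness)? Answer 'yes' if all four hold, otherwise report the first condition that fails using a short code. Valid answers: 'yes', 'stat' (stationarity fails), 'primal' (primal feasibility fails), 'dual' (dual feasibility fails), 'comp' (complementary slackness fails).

Gradient of f: grad f(x) = Q x + c = (4, 1)
Constraint values g_i(x) = a_i^T x - b_i:
  g_1((-1, -2)) = 0
  g_2((-1, -2)) = -3
Stationarity residual: grad f(x) + sum_i lambda_i a_i = (1, 1)
  -> stationarity FAILS
Primal feasibility (all g_i <= 0): OK
Dual feasibility (all lambda_i >= 0): OK
Complementary slackness (lambda_i * g_i(x) = 0 for all i): OK

Verdict: the first failing condition is stationarity -> stat.

stat


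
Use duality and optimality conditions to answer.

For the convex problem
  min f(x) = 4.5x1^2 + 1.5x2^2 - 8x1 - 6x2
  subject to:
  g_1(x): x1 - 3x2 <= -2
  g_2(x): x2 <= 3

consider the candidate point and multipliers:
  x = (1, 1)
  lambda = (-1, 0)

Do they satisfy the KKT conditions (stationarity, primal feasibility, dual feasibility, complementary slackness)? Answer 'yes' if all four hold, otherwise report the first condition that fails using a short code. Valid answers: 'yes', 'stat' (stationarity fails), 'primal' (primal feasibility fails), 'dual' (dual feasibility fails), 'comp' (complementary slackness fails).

Gradient of f: grad f(x) = Q x + c = (1, -3)
Constraint values g_i(x) = a_i^T x - b_i:
  g_1((1, 1)) = 0
  g_2((1, 1)) = -2
Stationarity residual: grad f(x) + sum_i lambda_i a_i = (0, 0)
  -> stationarity OK
Primal feasibility (all g_i <= 0): OK
Dual feasibility (all lambda_i >= 0): FAILS
Complementary slackness (lambda_i * g_i(x) = 0 for all i): OK

Verdict: the first failing condition is dual_feasibility -> dual.

dual


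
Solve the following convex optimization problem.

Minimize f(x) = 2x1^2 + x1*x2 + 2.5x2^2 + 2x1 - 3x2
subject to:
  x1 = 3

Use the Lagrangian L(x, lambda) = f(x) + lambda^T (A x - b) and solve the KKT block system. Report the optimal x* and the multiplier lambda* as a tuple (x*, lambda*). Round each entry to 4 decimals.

Form the Lagrangian:
  L(x, lambda) = (1/2) x^T Q x + c^T x + lambda^T (A x - b)
Stationarity (grad_x L = 0): Q x + c + A^T lambda = 0.
Primal feasibility: A x = b.

This gives the KKT block system:
  [ Q   A^T ] [ x     ]   [-c ]
  [ A    0  ] [ lambda ] = [ b ]

Solving the linear system:
  x*      = (3, 0)
  lambda* = (-14)
  f(x*)   = 24

x* = (3, 0), lambda* = (-14)


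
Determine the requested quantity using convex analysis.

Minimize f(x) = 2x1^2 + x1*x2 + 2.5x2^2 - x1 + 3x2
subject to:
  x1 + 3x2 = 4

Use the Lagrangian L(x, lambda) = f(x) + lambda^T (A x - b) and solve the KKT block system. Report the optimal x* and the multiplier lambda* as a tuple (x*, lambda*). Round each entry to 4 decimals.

Form the Lagrangian:
  L(x, lambda) = (1/2) x^T Q x + c^T x + lambda^T (A x - b)
Stationarity (grad_x L = 0): Q x + c + A^T lambda = 0.
Primal feasibility: A x = b.

This gives the KKT block system:
  [ Q   A^T ] [ x     ]   [-c ]
  [ A    0  ] [ lambda ] = [ b ]

Solving the linear system:
  x*      = (0.7429, 1.0857)
  lambda* = (-3.0571)
  f(x*)   = 7.3714

x* = (0.7429, 1.0857), lambda* = (-3.0571)


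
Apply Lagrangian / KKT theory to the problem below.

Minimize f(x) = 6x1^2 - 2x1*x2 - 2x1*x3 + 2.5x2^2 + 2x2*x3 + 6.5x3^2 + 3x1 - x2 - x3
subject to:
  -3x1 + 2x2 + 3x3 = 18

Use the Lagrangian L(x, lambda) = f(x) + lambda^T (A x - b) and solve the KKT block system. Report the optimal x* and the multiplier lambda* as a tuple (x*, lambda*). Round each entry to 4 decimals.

Form the Lagrangian:
  L(x, lambda) = (1/2) x^T Q x + c^T x + lambda^T (A x - b)
Stationarity (grad_x L = 0): Q x + c + A^T lambda = 0.
Primal feasibility: A x = b.

This gives the KKT block system:
  [ Q   A^T ] [ x     ]   [-c ]
  [ A    0  ] [ lambda ] = [ b ]

Solving the linear system:
  x*      = (-2.1945, 2.9886, 1.8132)
  lambda* = (-10.979)
  f(x*)   = 93.1187

x* = (-2.1945, 2.9886, 1.8132), lambda* = (-10.979)


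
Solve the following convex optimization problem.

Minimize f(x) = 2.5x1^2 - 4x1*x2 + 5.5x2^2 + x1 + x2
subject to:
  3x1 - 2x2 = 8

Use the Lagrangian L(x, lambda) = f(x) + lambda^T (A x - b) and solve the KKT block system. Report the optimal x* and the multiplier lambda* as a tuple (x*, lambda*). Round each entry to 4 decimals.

Form the Lagrangian:
  L(x, lambda) = (1/2) x^T Q x + c^T x + lambda^T (A x - b)
Stationarity (grad_x L = 0): Q x + c + A^T lambda = 0.
Primal feasibility: A x = b.

This gives the KKT block system:
  [ Q   A^T ] [ x     ]   [-c ]
  [ A    0  ] [ lambda ] = [ b ]

Solving the linear system:
  x*      = (2.6761, 0.0141)
  lambda* = (-4.7746)
  f(x*)   = 20.4437

x* = (2.6761, 0.0141), lambda* = (-4.7746)


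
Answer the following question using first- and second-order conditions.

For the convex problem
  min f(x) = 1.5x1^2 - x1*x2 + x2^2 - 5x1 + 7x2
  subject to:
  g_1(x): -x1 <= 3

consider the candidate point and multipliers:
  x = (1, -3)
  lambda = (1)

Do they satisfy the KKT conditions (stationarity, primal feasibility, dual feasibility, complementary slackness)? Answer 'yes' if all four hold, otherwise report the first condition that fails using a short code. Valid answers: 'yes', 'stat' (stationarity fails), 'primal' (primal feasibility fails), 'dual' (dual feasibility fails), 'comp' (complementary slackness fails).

Gradient of f: grad f(x) = Q x + c = (1, 0)
Constraint values g_i(x) = a_i^T x - b_i:
  g_1((1, -3)) = -4
Stationarity residual: grad f(x) + sum_i lambda_i a_i = (0, 0)
  -> stationarity OK
Primal feasibility (all g_i <= 0): OK
Dual feasibility (all lambda_i >= 0): OK
Complementary slackness (lambda_i * g_i(x) = 0 for all i): FAILS

Verdict: the first failing condition is complementary_slackness -> comp.

comp


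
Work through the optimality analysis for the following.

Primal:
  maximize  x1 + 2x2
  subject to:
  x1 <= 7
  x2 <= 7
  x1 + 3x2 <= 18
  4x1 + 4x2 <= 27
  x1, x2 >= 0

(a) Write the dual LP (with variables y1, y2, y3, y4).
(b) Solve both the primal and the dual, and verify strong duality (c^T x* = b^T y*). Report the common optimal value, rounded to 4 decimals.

The standard primal-dual pair for 'max c^T x s.t. A x <= b, x >= 0' is:
  Dual:  min b^T y  s.t.  A^T y >= c,  y >= 0.

So the dual LP is:
  minimize  7y1 + 7y2 + 18y3 + 27y4
  subject to:
    y1 + y3 + 4y4 >= 1
    y2 + 3y3 + 4y4 >= 2
    y1, y2, y3, y4 >= 0

Solving the primal: x* = (1.125, 5.625).
  primal value c^T x* = 12.375.
Solving the dual: y* = (0, 0, 0.5, 0.125).
  dual value b^T y* = 12.375.
Strong duality: c^T x* = b^T y*. Confirmed.

12.375


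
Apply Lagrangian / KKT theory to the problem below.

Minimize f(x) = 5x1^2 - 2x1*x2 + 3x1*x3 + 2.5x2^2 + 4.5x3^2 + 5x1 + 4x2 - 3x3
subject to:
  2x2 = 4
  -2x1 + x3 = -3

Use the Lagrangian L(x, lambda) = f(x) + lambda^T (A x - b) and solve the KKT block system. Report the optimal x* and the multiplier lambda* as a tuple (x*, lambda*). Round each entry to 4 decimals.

Form the Lagrangian:
  L(x, lambda) = (1/2) x^T Q x + c^T x + lambda^T (A x - b)
Stationarity (grad_x L = 0): Q x + c + A^T lambda = 0.
Primal feasibility: A x = b.

This gives the KKT block system:
  [ Q   A^T ] [ x     ]   [-c ]
  [ A    0  ] [ lambda ] = [ b ]

Solving the linear system:
  x*      = (1.1724, 2, -0.6552)
  lambda* = (-5.8276, 5.3793)
  f(x*)   = 27.6379

x* = (1.1724, 2, -0.6552), lambda* = (-5.8276, 5.3793)


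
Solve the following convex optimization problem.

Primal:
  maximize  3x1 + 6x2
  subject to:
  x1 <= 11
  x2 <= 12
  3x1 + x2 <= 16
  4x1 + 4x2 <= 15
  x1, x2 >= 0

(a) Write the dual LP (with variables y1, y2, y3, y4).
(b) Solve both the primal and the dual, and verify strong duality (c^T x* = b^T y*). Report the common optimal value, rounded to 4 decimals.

The standard primal-dual pair for 'max c^T x s.t. A x <= b, x >= 0' is:
  Dual:  min b^T y  s.t.  A^T y >= c,  y >= 0.

So the dual LP is:
  minimize  11y1 + 12y2 + 16y3 + 15y4
  subject to:
    y1 + 3y3 + 4y4 >= 3
    y2 + y3 + 4y4 >= 6
    y1, y2, y3, y4 >= 0

Solving the primal: x* = (0, 3.75).
  primal value c^T x* = 22.5.
Solving the dual: y* = (0, 0, 0, 1.5).
  dual value b^T y* = 22.5.
Strong duality: c^T x* = b^T y*. Confirmed.

22.5


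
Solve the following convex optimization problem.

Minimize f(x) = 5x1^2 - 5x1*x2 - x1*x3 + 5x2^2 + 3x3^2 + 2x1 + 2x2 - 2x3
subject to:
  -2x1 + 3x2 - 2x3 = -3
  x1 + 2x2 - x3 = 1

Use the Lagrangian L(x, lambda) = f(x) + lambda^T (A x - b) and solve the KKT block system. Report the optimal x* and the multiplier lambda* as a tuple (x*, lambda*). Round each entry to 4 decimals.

Form the Lagrangian:
  L(x, lambda) = (1/2) x^T Q x + c^T x + lambda^T (A x - b)
Stationarity (grad_x L = 0): Q x + c + A^T lambda = 0.
Primal feasibility: A x = b.

This gives the KKT block system:
  [ Q   A^T ] [ x     ]   [-c ]
  [ A    0  ] [ lambda ] = [ b ]

Solving the linear system:
  x*      = (1.166, 0.3359, 0.8378)
  lambda* = (3.251, -4.6409)
  f(x*)   = 7.861

x* = (1.166, 0.3359, 0.8378), lambda* = (3.251, -4.6409)


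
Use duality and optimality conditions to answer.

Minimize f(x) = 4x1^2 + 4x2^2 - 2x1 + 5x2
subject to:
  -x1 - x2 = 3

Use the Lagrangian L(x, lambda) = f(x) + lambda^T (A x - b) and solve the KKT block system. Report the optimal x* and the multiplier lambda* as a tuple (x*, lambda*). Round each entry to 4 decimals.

Form the Lagrangian:
  L(x, lambda) = (1/2) x^T Q x + c^T x + lambda^T (A x - b)
Stationarity (grad_x L = 0): Q x + c + A^T lambda = 0.
Primal feasibility: A x = b.

This gives the KKT block system:
  [ Q   A^T ] [ x     ]   [-c ]
  [ A    0  ] [ lambda ] = [ b ]

Solving the linear system:
  x*      = (-1.0625, -1.9375)
  lambda* = (-10.5)
  f(x*)   = 11.9688

x* = (-1.0625, -1.9375), lambda* = (-10.5)


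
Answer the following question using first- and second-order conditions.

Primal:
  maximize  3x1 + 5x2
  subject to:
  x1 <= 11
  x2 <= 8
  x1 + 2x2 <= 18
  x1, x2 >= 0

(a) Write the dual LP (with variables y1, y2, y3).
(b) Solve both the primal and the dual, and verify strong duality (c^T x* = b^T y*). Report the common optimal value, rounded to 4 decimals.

The standard primal-dual pair for 'max c^T x s.t. A x <= b, x >= 0' is:
  Dual:  min b^T y  s.t.  A^T y >= c,  y >= 0.

So the dual LP is:
  minimize  11y1 + 8y2 + 18y3
  subject to:
    y1 + y3 >= 3
    y2 + 2y3 >= 5
    y1, y2, y3 >= 0

Solving the primal: x* = (11, 3.5).
  primal value c^T x* = 50.5.
Solving the dual: y* = (0.5, 0, 2.5).
  dual value b^T y* = 50.5.
Strong duality: c^T x* = b^T y*. Confirmed.

50.5


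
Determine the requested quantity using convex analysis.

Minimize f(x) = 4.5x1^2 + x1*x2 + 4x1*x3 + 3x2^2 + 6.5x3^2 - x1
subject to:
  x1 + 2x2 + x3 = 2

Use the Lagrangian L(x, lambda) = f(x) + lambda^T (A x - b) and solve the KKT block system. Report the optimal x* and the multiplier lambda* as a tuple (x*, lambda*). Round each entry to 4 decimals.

Form the Lagrangian:
  L(x, lambda) = (1/2) x^T Q x + c^T x + lambda^T (A x - b)
Stationarity (grad_x L = 0): Q x + c + A^T lambda = 0.
Primal feasibility: A x = b.

This gives the KKT block system:
  [ Q   A^T ] [ x     ]   [-c ]
  [ A    0  ] [ lambda ] = [ b ]

Solving the linear system:
  x*      = (0.2528, 0.8137, 0.1197)
  lambda* = (-2.5676)
  f(x*)   = 2.4412

x* = (0.2528, 0.8137, 0.1197), lambda* = (-2.5676)


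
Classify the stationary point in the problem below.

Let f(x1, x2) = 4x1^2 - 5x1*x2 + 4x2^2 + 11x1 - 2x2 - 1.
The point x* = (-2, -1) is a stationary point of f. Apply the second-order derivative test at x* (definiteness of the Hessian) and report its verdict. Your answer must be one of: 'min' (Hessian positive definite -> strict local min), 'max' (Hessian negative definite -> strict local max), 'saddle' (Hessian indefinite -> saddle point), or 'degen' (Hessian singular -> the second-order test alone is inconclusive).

Compute the Hessian H = grad^2 f:
  H = [[8, -5], [-5, 8]]
Verify stationarity: grad f(x*) = H x* + g = (0, 0).
Eigenvalues of H: 3, 13.
Both eigenvalues > 0, so H is positive definite -> x* is a strict local min.

min


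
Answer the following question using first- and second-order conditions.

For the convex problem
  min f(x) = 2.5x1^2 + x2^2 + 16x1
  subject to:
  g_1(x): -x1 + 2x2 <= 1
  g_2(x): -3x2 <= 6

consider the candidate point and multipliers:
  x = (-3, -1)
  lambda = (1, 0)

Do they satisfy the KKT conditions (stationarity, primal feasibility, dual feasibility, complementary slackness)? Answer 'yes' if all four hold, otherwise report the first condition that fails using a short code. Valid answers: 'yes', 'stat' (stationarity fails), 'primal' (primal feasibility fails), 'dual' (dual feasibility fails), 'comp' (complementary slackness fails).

Gradient of f: grad f(x) = Q x + c = (1, -2)
Constraint values g_i(x) = a_i^T x - b_i:
  g_1((-3, -1)) = 0
  g_2((-3, -1)) = -3
Stationarity residual: grad f(x) + sum_i lambda_i a_i = (0, 0)
  -> stationarity OK
Primal feasibility (all g_i <= 0): OK
Dual feasibility (all lambda_i >= 0): OK
Complementary slackness (lambda_i * g_i(x) = 0 for all i): OK

Verdict: yes, KKT holds.

yes


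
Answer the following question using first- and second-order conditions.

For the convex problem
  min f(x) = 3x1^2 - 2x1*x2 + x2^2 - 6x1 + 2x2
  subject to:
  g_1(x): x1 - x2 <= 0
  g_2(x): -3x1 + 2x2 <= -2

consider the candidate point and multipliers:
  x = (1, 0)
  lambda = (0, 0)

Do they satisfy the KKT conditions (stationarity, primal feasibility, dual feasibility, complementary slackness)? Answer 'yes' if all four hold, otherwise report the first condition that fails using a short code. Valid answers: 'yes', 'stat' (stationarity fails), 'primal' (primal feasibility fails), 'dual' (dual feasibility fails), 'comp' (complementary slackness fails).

Gradient of f: grad f(x) = Q x + c = (0, 0)
Constraint values g_i(x) = a_i^T x - b_i:
  g_1((1, 0)) = 1
  g_2((1, 0)) = -1
Stationarity residual: grad f(x) + sum_i lambda_i a_i = (0, 0)
  -> stationarity OK
Primal feasibility (all g_i <= 0): FAILS
Dual feasibility (all lambda_i >= 0): OK
Complementary slackness (lambda_i * g_i(x) = 0 for all i): OK

Verdict: the first failing condition is primal_feasibility -> primal.

primal


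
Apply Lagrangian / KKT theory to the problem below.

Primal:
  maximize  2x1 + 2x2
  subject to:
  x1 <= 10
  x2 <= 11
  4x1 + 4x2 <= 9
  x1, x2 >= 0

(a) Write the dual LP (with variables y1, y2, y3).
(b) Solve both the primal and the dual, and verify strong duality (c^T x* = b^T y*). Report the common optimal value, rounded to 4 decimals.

The standard primal-dual pair for 'max c^T x s.t. A x <= b, x >= 0' is:
  Dual:  min b^T y  s.t.  A^T y >= c,  y >= 0.

So the dual LP is:
  minimize  10y1 + 11y2 + 9y3
  subject to:
    y1 + 4y3 >= 2
    y2 + 4y3 >= 2
    y1, y2, y3 >= 0

Solving the primal: x* = (2.25, 0).
  primal value c^T x* = 4.5.
Solving the dual: y* = (0, 0, 0.5).
  dual value b^T y* = 4.5.
Strong duality: c^T x* = b^T y*. Confirmed.

4.5


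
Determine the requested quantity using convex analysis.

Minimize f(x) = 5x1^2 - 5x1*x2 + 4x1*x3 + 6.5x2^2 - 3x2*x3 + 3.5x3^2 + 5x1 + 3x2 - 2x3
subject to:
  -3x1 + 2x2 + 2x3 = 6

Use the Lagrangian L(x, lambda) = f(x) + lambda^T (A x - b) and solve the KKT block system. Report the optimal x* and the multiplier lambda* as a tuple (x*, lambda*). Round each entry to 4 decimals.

Form the Lagrangian:
  L(x, lambda) = (1/2) x^T Q x + c^T x + lambda^T (A x - b)
Stationarity (grad_x L = 0): Q x + c + A^T lambda = 0.
Primal feasibility: A x = b.

This gives the KKT block system:
  [ Q   A^T ] [ x     ]   [-c ]
  [ A    0  ] [ lambda ] = [ b ]

Solving the linear system:
  x*      = (-1.4377, -0.3656, 1.209)
  lambda* = (-0.9044)
  f(x*)   = -2.6384

x* = (-1.4377, -0.3656, 1.209), lambda* = (-0.9044)


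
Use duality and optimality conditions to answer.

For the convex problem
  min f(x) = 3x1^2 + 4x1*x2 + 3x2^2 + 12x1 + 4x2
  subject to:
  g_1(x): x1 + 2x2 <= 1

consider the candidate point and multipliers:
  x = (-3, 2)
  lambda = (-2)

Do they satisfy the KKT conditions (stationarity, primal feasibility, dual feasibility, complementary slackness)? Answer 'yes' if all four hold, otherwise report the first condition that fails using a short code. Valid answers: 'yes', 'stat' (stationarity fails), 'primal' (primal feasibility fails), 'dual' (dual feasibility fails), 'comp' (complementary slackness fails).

Gradient of f: grad f(x) = Q x + c = (2, 4)
Constraint values g_i(x) = a_i^T x - b_i:
  g_1((-3, 2)) = 0
Stationarity residual: grad f(x) + sum_i lambda_i a_i = (0, 0)
  -> stationarity OK
Primal feasibility (all g_i <= 0): OK
Dual feasibility (all lambda_i >= 0): FAILS
Complementary slackness (lambda_i * g_i(x) = 0 for all i): OK

Verdict: the first failing condition is dual_feasibility -> dual.

dual


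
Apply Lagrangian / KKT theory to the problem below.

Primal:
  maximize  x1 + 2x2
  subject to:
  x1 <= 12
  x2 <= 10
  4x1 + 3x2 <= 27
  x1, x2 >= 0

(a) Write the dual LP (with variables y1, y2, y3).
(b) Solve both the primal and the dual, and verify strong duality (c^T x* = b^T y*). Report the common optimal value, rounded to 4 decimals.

The standard primal-dual pair for 'max c^T x s.t. A x <= b, x >= 0' is:
  Dual:  min b^T y  s.t.  A^T y >= c,  y >= 0.

So the dual LP is:
  minimize  12y1 + 10y2 + 27y3
  subject to:
    y1 + 4y3 >= 1
    y2 + 3y3 >= 2
    y1, y2, y3 >= 0

Solving the primal: x* = (0, 9).
  primal value c^T x* = 18.
Solving the dual: y* = (0, 0, 0.6667).
  dual value b^T y* = 18.
Strong duality: c^T x* = b^T y*. Confirmed.

18


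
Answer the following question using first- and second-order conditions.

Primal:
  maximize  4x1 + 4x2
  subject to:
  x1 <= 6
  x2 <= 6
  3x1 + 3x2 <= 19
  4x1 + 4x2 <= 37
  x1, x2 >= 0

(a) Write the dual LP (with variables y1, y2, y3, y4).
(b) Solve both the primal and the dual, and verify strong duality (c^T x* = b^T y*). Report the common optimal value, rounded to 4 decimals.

The standard primal-dual pair for 'max c^T x s.t. A x <= b, x >= 0' is:
  Dual:  min b^T y  s.t.  A^T y >= c,  y >= 0.

So the dual LP is:
  minimize  6y1 + 6y2 + 19y3 + 37y4
  subject to:
    y1 + 3y3 + 4y4 >= 4
    y2 + 3y3 + 4y4 >= 4
    y1, y2, y3, y4 >= 0

Solving the primal: x* = (0.3333, 6).
  primal value c^T x* = 25.3333.
Solving the dual: y* = (0, 0, 1.3333, 0).
  dual value b^T y* = 25.3333.
Strong duality: c^T x* = b^T y*. Confirmed.

25.3333


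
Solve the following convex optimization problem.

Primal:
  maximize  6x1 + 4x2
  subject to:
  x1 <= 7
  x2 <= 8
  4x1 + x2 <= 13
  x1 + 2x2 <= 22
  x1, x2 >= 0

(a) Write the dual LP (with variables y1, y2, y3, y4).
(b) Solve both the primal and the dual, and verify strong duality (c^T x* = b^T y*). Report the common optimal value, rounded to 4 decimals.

The standard primal-dual pair for 'max c^T x s.t. A x <= b, x >= 0' is:
  Dual:  min b^T y  s.t.  A^T y >= c,  y >= 0.

So the dual LP is:
  minimize  7y1 + 8y2 + 13y3 + 22y4
  subject to:
    y1 + 4y3 + y4 >= 6
    y2 + y3 + 2y4 >= 4
    y1, y2, y3, y4 >= 0

Solving the primal: x* = (1.25, 8).
  primal value c^T x* = 39.5.
Solving the dual: y* = (0, 2.5, 1.5, 0).
  dual value b^T y* = 39.5.
Strong duality: c^T x* = b^T y*. Confirmed.

39.5


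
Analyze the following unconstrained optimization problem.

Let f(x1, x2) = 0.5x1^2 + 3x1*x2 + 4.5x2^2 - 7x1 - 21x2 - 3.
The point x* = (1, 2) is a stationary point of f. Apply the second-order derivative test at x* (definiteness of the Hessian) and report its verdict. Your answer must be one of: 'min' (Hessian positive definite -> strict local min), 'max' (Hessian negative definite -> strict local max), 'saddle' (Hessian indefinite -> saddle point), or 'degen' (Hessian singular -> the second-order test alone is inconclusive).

Compute the Hessian H = grad^2 f:
  H = [[1, 3], [3, 9]]
Verify stationarity: grad f(x*) = H x* + g = (0, 0).
Eigenvalues of H: 0, 10.
H has a zero eigenvalue (singular; positive semidefinite but not definite), so H is neither positive definite, negative definite, nor indefinite. The second-order test alone is inconclusive -> degen.
(Indeed, f is constant along the null direction of H through x*, so x* is not a strict local extremum.)

degen


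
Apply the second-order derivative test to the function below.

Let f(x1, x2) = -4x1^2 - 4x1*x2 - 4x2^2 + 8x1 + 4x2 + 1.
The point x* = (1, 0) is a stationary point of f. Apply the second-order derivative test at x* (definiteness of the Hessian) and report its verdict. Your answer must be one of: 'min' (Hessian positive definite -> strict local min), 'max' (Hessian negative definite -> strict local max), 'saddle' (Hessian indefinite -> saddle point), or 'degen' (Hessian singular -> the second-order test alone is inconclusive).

Compute the Hessian H = grad^2 f:
  H = [[-8, -4], [-4, -8]]
Verify stationarity: grad f(x*) = H x* + g = (0, 0).
Eigenvalues of H: -12, -4.
Both eigenvalues < 0, so H is negative definite -> x* is a strict local max.

max


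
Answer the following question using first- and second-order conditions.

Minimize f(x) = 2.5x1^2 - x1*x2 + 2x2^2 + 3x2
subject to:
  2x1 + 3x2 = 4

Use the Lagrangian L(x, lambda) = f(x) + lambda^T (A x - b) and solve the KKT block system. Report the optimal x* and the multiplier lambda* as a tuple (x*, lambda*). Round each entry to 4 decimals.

Form the Lagrangian:
  L(x, lambda) = (1/2) x^T Q x + c^T x + lambda^T (A x - b)
Stationarity (grad_x L = 0): Q x + c + A^T lambda = 0.
Primal feasibility: A x = b.

This gives the KKT block system:
  [ Q   A^T ] [ x     ]   [-c ]
  [ A    0  ] [ lambda ] = [ b ]

Solving the linear system:
  x*      = (0.8493, 0.7671)
  lambda* = (-1.7397)
  f(x*)   = 4.6301

x* = (0.8493, 0.7671), lambda* = (-1.7397)


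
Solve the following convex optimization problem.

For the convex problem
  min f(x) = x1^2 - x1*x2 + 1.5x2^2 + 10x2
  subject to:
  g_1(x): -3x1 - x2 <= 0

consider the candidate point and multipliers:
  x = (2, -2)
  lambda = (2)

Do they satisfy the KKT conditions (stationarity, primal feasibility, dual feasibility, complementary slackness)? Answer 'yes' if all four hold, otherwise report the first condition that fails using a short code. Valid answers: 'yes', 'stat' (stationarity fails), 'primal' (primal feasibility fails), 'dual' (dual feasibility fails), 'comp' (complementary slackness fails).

Gradient of f: grad f(x) = Q x + c = (6, 2)
Constraint values g_i(x) = a_i^T x - b_i:
  g_1((2, -2)) = -4
Stationarity residual: grad f(x) + sum_i lambda_i a_i = (0, 0)
  -> stationarity OK
Primal feasibility (all g_i <= 0): OK
Dual feasibility (all lambda_i >= 0): OK
Complementary slackness (lambda_i * g_i(x) = 0 for all i): FAILS

Verdict: the first failing condition is complementary_slackness -> comp.

comp


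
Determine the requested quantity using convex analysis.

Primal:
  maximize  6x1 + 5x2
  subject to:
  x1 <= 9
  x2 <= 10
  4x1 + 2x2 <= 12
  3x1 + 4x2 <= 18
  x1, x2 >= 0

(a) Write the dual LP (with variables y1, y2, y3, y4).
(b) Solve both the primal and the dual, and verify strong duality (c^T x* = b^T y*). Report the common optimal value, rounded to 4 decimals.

The standard primal-dual pair for 'max c^T x s.t. A x <= b, x >= 0' is:
  Dual:  min b^T y  s.t.  A^T y >= c,  y >= 0.

So the dual LP is:
  minimize  9y1 + 10y2 + 12y3 + 18y4
  subject to:
    y1 + 4y3 + 3y4 >= 6
    y2 + 2y3 + 4y4 >= 5
    y1, y2, y3, y4 >= 0

Solving the primal: x* = (1.2, 3.6).
  primal value c^T x* = 25.2.
Solving the dual: y* = (0, 0, 0.9, 0.8).
  dual value b^T y* = 25.2.
Strong duality: c^T x* = b^T y*. Confirmed.

25.2


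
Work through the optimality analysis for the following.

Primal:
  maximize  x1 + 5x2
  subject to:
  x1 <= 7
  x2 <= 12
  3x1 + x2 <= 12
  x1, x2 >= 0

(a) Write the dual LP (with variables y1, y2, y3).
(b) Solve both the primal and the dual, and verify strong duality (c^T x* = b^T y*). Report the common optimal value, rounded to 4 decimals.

The standard primal-dual pair for 'max c^T x s.t. A x <= b, x >= 0' is:
  Dual:  min b^T y  s.t.  A^T y >= c,  y >= 0.

So the dual LP is:
  minimize  7y1 + 12y2 + 12y3
  subject to:
    y1 + 3y3 >= 1
    y2 + y3 >= 5
    y1, y2, y3 >= 0

Solving the primal: x* = (0, 12).
  primal value c^T x* = 60.
Solving the dual: y* = (0, 4.6667, 0.3333).
  dual value b^T y* = 60.
Strong duality: c^T x* = b^T y*. Confirmed.

60


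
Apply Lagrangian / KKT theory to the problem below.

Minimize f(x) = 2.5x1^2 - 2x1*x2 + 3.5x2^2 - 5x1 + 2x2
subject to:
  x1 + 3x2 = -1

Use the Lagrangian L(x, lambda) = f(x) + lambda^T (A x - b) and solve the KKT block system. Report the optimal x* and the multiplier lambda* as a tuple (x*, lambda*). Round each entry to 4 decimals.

Form the Lagrangian:
  L(x, lambda) = (1/2) x^T Q x + c^T x + lambda^T (A x - b)
Stationarity (grad_x L = 0): Q x + c + A^T lambda = 0.
Primal feasibility: A x = b.

This gives the KKT block system:
  [ Q   A^T ] [ x     ]   [-c ]
  [ A    0  ] [ lambda ] = [ b ]

Solving the linear system:
  x*      = (0.5938, -0.5312)
  lambda* = (0.9688)
  f(x*)   = -1.5313

x* = (0.5938, -0.5312), lambda* = (0.9688)


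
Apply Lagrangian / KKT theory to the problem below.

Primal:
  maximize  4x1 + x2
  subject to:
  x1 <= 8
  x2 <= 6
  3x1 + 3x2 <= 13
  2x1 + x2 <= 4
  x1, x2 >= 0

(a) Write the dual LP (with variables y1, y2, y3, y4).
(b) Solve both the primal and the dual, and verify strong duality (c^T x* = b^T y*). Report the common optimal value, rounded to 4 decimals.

The standard primal-dual pair for 'max c^T x s.t. A x <= b, x >= 0' is:
  Dual:  min b^T y  s.t.  A^T y >= c,  y >= 0.

So the dual LP is:
  minimize  8y1 + 6y2 + 13y3 + 4y4
  subject to:
    y1 + 3y3 + 2y4 >= 4
    y2 + 3y3 + y4 >= 1
    y1, y2, y3, y4 >= 0

Solving the primal: x* = (2, 0).
  primal value c^T x* = 8.
Solving the dual: y* = (0, 0, 0, 2).
  dual value b^T y* = 8.
Strong duality: c^T x* = b^T y*. Confirmed.

8


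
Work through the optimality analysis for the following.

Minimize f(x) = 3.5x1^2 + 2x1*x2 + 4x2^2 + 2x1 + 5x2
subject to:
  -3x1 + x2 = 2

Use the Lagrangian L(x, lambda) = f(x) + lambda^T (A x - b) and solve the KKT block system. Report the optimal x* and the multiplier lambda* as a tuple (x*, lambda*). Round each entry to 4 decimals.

Form the Lagrangian:
  L(x, lambda) = (1/2) x^T Q x + c^T x + lambda^T (A x - b)
Stationarity (grad_x L = 0): Q x + c + A^T lambda = 0.
Primal feasibility: A x = b.

This gives the KKT block system:
  [ Q   A^T ] [ x     ]   [-c ]
  [ A    0  ] [ lambda ] = [ b ]

Solving the linear system:
  x*      = (-0.7582, -0.2747)
  lambda* = (-1.2857)
  f(x*)   = -0.1593

x* = (-0.7582, -0.2747), lambda* = (-1.2857)


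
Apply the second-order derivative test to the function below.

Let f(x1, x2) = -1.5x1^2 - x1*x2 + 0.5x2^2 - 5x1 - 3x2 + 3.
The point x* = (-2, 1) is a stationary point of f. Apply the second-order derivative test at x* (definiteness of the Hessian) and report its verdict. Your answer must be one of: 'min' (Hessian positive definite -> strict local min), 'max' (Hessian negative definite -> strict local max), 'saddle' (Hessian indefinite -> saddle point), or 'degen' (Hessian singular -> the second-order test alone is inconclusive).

Compute the Hessian H = grad^2 f:
  H = [[-3, -1], [-1, 1]]
Verify stationarity: grad f(x*) = H x* + g = (0, 0).
Eigenvalues of H: -3.2361, 1.2361.
Eigenvalues have mixed signs, so H is indefinite -> x* is a saddle point.

saddle


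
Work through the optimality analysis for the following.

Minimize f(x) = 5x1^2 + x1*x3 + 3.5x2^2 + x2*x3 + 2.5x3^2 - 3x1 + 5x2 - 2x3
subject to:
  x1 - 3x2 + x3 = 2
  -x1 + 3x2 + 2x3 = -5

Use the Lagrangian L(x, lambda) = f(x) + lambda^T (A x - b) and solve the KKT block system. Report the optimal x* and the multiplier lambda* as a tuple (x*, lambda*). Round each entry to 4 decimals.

Form the Lagrangian:
  L(x, lambda) = (1/2) x^T Q x + c^T x + lambda^T (A x - b)
Stationarity (grad_x L = 0): Q x + c + A^T lambda = 0.
Primal feasibility: A x = b.

This gives the KKT block system:
  [ Q   A^T ] [ x     ]   [-c ]
  [ A    0  ] [ lambda ] = [ b ]

Solving the linear system:
  x*      = (0.4639, -0.8454, -1)
  lambda* = (2.0344, 2.6735)
  f(x*)   = 2.8402

x* = (0.4639, -0.8454, -1), lambda* = (2.0344, 2.6735)


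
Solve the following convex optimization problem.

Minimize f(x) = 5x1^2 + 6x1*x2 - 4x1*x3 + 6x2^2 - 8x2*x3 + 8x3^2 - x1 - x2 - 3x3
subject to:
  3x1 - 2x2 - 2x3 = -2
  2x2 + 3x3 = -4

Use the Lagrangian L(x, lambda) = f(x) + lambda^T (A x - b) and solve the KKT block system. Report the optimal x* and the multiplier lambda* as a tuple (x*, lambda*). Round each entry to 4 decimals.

Form the Lagrangian:
  L(x, lambda) = (1/2) x^T Q x + c^T x + lambda^T (A x - b)
Stationarity (grad_x L = 0): Q x + c + A^T lambda = 0.
Primal feasibility: A x = b.

This gives the KKT block system:
  [ Q   A^T ] [ x     ]   [-c ]
  [ A    0  ] [ lambda ] = [ b ]

Solving the linear system:
  x*      = (-1.6201, -0.2905, -1.1397)
  lambda* = (4.7952, 7.3401)
  f(x*)   = 22.1402

x* = (-1.6201, -0.2905, -1.1397), lambda* = (4.7952, 7.3401)


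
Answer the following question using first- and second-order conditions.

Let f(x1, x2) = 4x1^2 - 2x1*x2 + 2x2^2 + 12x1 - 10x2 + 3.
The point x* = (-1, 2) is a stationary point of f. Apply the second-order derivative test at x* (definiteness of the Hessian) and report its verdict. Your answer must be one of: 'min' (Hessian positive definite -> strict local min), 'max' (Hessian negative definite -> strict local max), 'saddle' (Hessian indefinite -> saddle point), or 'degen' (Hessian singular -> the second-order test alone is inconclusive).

Compute the Hessian H = grad^2 f:
  H = [[8, -2], [-2, 4]]
Verify stationarity: grad f(x*) = H x* + g = (0, 0).
Eigenvalues of H: 3.1716, 8.8284.
Both eigenvalues > 0, so H is positive definite -> x* is a strict local min.

min


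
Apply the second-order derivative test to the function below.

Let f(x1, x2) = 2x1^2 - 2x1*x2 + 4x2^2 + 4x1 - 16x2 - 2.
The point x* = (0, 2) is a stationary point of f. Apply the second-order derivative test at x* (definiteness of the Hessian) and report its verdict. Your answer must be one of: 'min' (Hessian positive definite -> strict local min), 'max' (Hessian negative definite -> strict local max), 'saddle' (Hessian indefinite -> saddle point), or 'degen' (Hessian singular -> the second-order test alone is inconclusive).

Compute the Hessian H = grad^2 f:
  H = [[4, -2], [-2, 8]]
Verify stationarity: grad f(x*) = H x* + g = (0, 0).
Eigenvalues of H: 3.1716, 8.8284.
Both eigenvalues > 0, so H is positive definite -> x* is a strict local min.

min
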